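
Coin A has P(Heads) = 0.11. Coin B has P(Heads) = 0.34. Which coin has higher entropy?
B

For binary distributions, entropy is maximized at p=0.5 and decreases as p moves toward 0 or 1.

H(A) = H(0.11) = 0.4999 bits
H(B) = H(0.34) = 0.9248 bits

Distribution B (p=0.34) is closer to uniform (p=0.5), so it has higher entropy.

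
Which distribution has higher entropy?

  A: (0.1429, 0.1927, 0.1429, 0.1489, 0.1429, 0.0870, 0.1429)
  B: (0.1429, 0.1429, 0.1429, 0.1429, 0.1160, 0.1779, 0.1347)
B

Both distributions are close to uniform, making this a harder comparison.

H(A) = 2.7776 bits
H(B) = 2.7974 bits

The distribution closer to uniform has higher entropy.
Answer: B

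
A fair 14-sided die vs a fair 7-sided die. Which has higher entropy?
14-sided die

Both are uniform distributions; for uniform over n outcomes, H = log₂(n). H(14-sided) = log₂(14) = 3.807 bits and H(7-sided) = log₂(7) = 2.807 bits. More outcomes in a uniform distribution means higher entropy.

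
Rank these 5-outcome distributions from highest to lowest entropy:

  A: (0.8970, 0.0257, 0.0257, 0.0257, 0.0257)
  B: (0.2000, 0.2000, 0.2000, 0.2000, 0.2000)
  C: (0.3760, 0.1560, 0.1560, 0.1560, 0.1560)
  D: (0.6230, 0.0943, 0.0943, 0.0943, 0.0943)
B > C > D > A

Key insight: Entropy is maximized by uniform distributions and minimized by concentrated distributions.

Entropies:
  H(A) = 0.6844 bits
  H(B) = 2.3219 bits
  H(C) = 2.2032 bits
  H(D) = 1.7099 bits

Ranking: B > C > D > A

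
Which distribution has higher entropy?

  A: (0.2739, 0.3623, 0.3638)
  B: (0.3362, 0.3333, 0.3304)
B

Both distributions are close to uniform, making this a harder comparison.

H(A) = 1.5731 bits
H(B) = 1.5849 bits

The distribution closer to uniform has higher entropy.
Answer: B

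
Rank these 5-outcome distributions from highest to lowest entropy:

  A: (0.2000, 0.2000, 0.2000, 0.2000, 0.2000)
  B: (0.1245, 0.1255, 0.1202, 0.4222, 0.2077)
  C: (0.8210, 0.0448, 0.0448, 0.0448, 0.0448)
A > B > C

Key insight: Entropy is maximized by uniform distributions and minimized by concentrated distributions.

- Uniform distributions have maximum entropy log₂(5) = 2.3219 bits
- The more "peaked" or concentrated a distribution, the lower its entropy

Entropies:
  H(A) = 2.3219 bits
  H(B) = 2.1134 bits
  H(C) = 1.0359 bits

Ranking: A > B > C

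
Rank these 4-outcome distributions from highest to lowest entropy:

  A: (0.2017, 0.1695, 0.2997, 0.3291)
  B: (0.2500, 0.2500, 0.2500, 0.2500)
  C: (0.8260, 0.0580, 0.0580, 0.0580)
B > A > C

Key insight: Entropy is maximized by uniform distributions and minimized by concentrated distributions.

- Uniform distributions have maximum entropy log₂(4) = 2.0000 bits
- The more "peaked" or concentrated a distribution, the lower its entropy

Entropies:
  H(A) = 1.9486 bits
  H(B) = 2.0000 bits
  H(C) = 0.9426 bits

Ranking: B > A > C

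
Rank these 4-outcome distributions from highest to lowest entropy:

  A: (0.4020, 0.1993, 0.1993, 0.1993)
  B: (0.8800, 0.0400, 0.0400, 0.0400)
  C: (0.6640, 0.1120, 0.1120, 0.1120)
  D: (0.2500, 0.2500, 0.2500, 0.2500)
D > A > C > B

Key insight: Entropy is maximized by uniform distributions and minimized by concentrated distributions.

Entropies:
  H(A) = 1.9199 bits
  H(B) = 0.7196 bits
  H(C) = 1.4535 bits
  H(D) = 2.0000 bits

Ranking: D > A > C > B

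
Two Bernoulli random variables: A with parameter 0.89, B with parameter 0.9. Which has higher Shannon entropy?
A

For binary distributions, entropy is maximized at p=0.5 and decreases as p moves toward 0 or 1.

H(A) = H(0.89) = 0.4999 bits
H(B) = H(0.9) = 0.4690 bits

Distribution A (p=0.89) is closer to uniform (p=0.5), so it has higher entropy.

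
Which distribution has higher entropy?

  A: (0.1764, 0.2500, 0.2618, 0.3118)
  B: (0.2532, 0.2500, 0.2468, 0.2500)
B

Both distributions are close to uniform, making this a harder comparison.

H(A) = 1.9719 bits
H(B) = 1.9999 bits

The distribution closer to uniform has higher entropy.
Answer: B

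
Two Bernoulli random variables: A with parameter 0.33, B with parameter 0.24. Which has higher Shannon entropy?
A

For binary distributions, entropy is maximized at p=0.5 and decreases as p moves toward 0 or 1.

H(A) = H(0.33) = 0.9149 bits
H(B) = H(0.24) = 0.7950 bits

Distribution A (p=0.33) is closer to uniform (p=0.5), so it has higher entropy.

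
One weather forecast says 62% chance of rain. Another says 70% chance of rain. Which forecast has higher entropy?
62% forecast

Treat each forecast as a Bernoulli distribution. Binary entropy is maximized at p=0.5 and falls off symmetrically toward 0 or 1. The 62% forecast is closer to 50%, so it is more uncertain. H(62%) ≈ 0.958 bits, H(70%) ≈ 0.881 bits.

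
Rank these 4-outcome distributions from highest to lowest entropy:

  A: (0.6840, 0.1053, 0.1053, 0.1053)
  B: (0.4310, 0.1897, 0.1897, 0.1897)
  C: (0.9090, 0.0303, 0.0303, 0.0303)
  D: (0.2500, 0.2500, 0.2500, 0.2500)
D > B > A > C

Key insight: Entropy is maximized by uniform distributions and minimized by concentrated distributions.

Entropies:
  H(A) = 1.4008 bits
  H(B) = 1.8881 bits
  H(C) = 0.5840 bits
  H(D) = 2.0000 bits

Ranking: D > B > A > C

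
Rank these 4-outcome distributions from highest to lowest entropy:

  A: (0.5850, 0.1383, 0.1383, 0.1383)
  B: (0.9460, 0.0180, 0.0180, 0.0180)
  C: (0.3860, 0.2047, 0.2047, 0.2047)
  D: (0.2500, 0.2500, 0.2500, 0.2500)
D > C > A > B

Key insight: Entropy is maximized by uniform distributions and minimized by concentrated distributions.

Entropies:
  H(A) = 1.6368 bits
  H(B) = 0.3887 bits
  H(C) = 1.9353 bits
  H(D) = 2.0000 bits

Ranking: D > C > A > B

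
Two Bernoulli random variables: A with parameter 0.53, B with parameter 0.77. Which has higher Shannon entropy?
A

For binary distributions, entropy is maximized at p=0.5 and decreases as p moves toward 0 or 1.

H(A) = H(0.53) = 0.9974 bits
H(B) = H(0.77) = 0.7780 bits

Distribution A (p=0.53) is closer to uniform (p=0.5), so it has higher entropy.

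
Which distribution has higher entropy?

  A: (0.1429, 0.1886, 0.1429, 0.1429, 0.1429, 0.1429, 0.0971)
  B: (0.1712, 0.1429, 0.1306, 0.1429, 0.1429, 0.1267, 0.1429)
B

Both distributions are close to uniform, making this a harder comparison.

H(A) = 2.7859 bits
H(B) = 2.8014 bits

The distribution closer to uniform has higher entropy.
Answer: B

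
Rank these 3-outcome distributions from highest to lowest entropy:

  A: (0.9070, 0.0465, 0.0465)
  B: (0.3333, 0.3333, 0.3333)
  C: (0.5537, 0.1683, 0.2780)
B > C > A

Key insight: Entropy is maximized by uniform distributions and minimized by concentrated distributions.

- Uniform distributions have maximum entropy log₂(3) = 1.5850 bits
- The more "peaked" or concentrated a distribution, the lower its entropy

Entropies:
  H(A) = 0.5394 bits
  H(B) = 1.5850 bits
  H(C) = 1.4183 bits

Ranking: B > C > A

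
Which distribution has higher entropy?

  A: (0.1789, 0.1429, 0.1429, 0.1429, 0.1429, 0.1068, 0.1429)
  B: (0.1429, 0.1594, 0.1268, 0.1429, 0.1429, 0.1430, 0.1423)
B

Both distributions are close to uniform, making this a harder comparison.

H(A) = 2.7941 bits
H(B) = 2.8047 bits

The distribution closer to uniform has higher entropy.
Answer: B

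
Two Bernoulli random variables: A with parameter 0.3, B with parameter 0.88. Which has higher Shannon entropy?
A

For binary distributions, entropy is maximized at p=0.5 and decreases as p moves toward 0 or 1.

H(A) = H(0.3) = 0.8813 bits
H(B) = H(0.88) = 0.5294 bits

Distribution A (p=0.3) is closer to uniform (p=0.5), so it has higher entropy.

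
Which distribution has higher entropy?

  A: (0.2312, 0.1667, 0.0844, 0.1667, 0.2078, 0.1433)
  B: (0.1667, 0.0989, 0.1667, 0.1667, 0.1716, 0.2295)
B

Both distributions are close to uniform, making this a harder comparison.

H(A) = 2.5238 bits
H(B) = 2.5463 bits

The distribution closer to uniform has higher entropy.
Answer: B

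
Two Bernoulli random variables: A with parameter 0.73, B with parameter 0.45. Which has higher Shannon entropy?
B

For binary distributions, entropy is maximized at p=0.5 and decreases as p moves toward 0 or 1.

H(A) = H(0.73) = 0.8415 bits
H(B) = H(0.45) = 0.9928 bits

Distribution B (p=0.45) is closer to uniform (p=0.5), so it has higher entropy.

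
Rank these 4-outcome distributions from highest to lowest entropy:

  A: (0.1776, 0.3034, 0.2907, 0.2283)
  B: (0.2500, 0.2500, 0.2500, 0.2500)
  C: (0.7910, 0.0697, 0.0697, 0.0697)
B > A > C

Key insight: Entropy is maximized by uniform distributions and minimized by concentrated distributions.

- Uniform distributions have maximum entropy log₂(4) = 2.0000 bits
- The more "peaked" or concentrated a distribution, the lower its entropy

Entropies:
  H(A) = 1.9695 bits
  H(B) = 2.0000 bits
  H(C) = 1.0708 bits

Ranking: B > A > C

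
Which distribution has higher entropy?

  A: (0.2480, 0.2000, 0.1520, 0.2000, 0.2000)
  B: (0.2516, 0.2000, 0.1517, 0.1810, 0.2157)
A

Both distributions are close to uniform, making this a harder comparison.

H(A) = 2.3051 bits
H(B) = 2.3016 bits

The distribution closer to uniform has higher entropy.
Answer: A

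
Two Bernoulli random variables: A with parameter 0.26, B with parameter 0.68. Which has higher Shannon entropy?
B

For binary distributions, entropy is maximized at p=0.5 and decreases as p moves toward 0 or 1.

H(A) = H(0.26) = 0.8267 bits
H(B) = H(0.68) = 0.9044 bits

Distribution B (p=0.68) is closer to uniform (p=0.5), so it has higher entropy.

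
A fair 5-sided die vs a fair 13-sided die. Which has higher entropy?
13-sided die

Both are uniform distributions; for uniform over n outcomes, H = log₂(n). H(5-sided) = log₂(5) = 2.322 bits and H(13-sided) = log₂(13) = 3.700 bits. More outcomes in a uniform distribution means higher entropy.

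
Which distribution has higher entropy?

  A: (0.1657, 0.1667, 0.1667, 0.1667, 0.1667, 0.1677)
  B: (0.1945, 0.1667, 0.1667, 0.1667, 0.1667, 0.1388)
A

Both distributions are close to uniform, making this a harder comparison.

H(A) = 2.5850 bits
H(B) = 2.5782 bits

The distribution closer to uniform has higher entropy.
Answer: A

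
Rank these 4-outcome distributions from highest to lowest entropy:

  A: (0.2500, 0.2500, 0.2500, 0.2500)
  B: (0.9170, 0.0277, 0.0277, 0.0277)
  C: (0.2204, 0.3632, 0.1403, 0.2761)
A > C > B

Key insight: Entropy is maximized by uniform distributions and minimized by concentrated distributions.

- Uniform distributions have maximum entropy log₂(4) = 2.0000 bits
- The more "peaked" or concentrated a distribution, the lower its entropy

Entropies:
  H(A) = 2.0000 bits
  H(B) = 0.5442 bits
  H(C) = 1.9218 bits

Ranking: A > C > B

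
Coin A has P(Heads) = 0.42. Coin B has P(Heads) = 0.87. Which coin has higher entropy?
A

For binary distributions, entropy is maximized at p=0.5 and decreases as p moves toward 0 or 1.

H(A) = H(0.42) = 0.9815 bits
H(B) = H(0.87) = 0.5574 bits

Distribution A (p=0.42) is closer to uniform (p=0.5), so it has higher entropy.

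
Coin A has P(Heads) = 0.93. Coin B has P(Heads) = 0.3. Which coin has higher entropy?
B

For binary distributions, entropy is maximized at p=0.5 and decreases as p moves toward 0 or 1.

H(A) = H(0.93) = 0.3659 bits
H(B) = H(0.3) = 0.8813 bits

Distribution B (p=0.3) is closer to uniform (p=0.5), so it has higher entropy.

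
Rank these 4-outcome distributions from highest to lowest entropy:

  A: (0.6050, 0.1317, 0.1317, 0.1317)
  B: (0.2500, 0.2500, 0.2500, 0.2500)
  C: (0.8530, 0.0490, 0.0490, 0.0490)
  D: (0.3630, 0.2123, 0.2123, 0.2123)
B > D > A > C

Key insight: Entropy is maximized by uniform distributions and minimized by concentrated distributions.

Entropies:
  H(A) = 1.5940 bits
  H(B) = 2.0000 bits
  H(C) = 0.8353 bits
  H(D) = 1.9548 bits

Ranking: B > D > A > C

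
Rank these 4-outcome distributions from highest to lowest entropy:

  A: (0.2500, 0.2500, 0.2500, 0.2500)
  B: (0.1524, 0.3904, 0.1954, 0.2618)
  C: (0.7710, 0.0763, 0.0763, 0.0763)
A > B > C

Key insight: Entropy is maximized by uniform distributions and minimized by concentrated distributions.

- Uniform distributions have maximum entropy log₂(4) = 2.0000 bits
- The more "peaked" or concentrated a distribution, the lower its entropy

Entropies:
  H(A) = 2.0000 bits
  H(B) = 1.9098 bits
  H(C) = 1.1392 bits

Ranking: A > B > C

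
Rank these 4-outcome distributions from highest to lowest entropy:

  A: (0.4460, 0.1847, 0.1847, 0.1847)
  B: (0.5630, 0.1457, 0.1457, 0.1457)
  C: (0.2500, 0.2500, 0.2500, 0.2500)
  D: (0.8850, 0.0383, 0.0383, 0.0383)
C > A > B > D

Key insight: Entropy is maximized by uniform distributions and minimized by concentrated distributions.

Entropies:
  H(A) = 1.8696 bits
  H(B) = 1.6811 bits
  H(C) = 2.0000 bits
  H(D) = 0.6971 bits

Ranking: C > A > B > D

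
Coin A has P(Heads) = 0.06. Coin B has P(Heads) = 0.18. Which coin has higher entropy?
B

For binary distributions, entropy is maximized at p=0.5 and decreases as p moves toward 0 or 1.

H(A) = H(0.06) = 0.3274 bits
H(B) = H(0.18) = 0.6801 bits

Distribution B (p=0.18) is closer to uniform (p=0.5), so it has higher entropy.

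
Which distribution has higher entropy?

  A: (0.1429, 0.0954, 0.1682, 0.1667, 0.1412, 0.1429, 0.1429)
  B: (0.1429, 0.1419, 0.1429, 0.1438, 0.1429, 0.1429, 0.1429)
B

Both distributions are close to uniform, making this a harder comparison.

H(A) = 2.7887 bits
H(B) = 2.8073 bits

The distribution closer to uniform has higher entropy.
Answer: B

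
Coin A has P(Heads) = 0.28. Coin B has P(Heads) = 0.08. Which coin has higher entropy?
A

For binary distributions, entropy is maximized at p=0.5 and decreases as p moves toward 0 or 1.

H(A) = H(0.28) = 0.8555 bits
H(B) = H(0.08) = 0.4022 bits

Distribution A (p=0.28) is closer to uniform (p=0.5), so it has higher entropy.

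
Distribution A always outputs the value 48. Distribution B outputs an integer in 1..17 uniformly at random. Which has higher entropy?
B

A is deterministic, so H(A) = 0. B is uniform over 17 outcomes, so H(B) = log₂(17) = 4.087 bits. Any distribution with genuine randomness has higher entropy than a deterministic one.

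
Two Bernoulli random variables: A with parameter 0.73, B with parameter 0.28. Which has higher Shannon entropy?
B

For binary distributions, entropy is maximized at p=0.5 and decreases as p moves toward 0 or 1.

H(A) = H(0.73) = 0.8415 bits
H(B) = H(0.28) = 0.8555 bits

Distribution B (p=0.28) is closer to uniform (p=0.5), so it has higher entropy.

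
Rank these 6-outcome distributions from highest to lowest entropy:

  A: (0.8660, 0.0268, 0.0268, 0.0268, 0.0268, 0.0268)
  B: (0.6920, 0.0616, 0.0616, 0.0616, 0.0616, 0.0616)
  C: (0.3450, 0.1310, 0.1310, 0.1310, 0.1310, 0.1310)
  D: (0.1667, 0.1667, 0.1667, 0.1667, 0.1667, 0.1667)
D > C > B > A

Key insight: Entropy is maximized by uniform distributions and minimized by concentrated distributions.

Entropies:
  H(A) = 0.8794 bits
  H(B) = 1.6060 bits
  H(C) = 2.4504 bits
  H(D) = 2.5850 bits

Ranking: D > C > B > A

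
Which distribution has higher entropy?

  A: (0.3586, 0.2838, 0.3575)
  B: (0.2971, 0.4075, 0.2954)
A

Both distributions are close to uniform, making this a harder comparison.

H(A) = 1.5768 bits
H(B) = 1.5677 bits

The distribution closer to uniform has higher entropy.
Answer: A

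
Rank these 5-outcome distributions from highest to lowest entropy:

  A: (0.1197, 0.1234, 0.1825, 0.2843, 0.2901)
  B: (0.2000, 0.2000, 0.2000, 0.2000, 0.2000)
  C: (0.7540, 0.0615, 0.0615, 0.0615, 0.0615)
B > A > C

Key insight: Entropy is maximized by uniform distributions and minimized by concentrated distributions.

- Uniform distributions have maximum entropy log₂(5) = 2.3219 bits
- The more "peaked" or concentrated a distribution, the lower its entropy

Entropies:
  H(A) = 2.2208 bits
  H(B) = 2.3219 bits
  H(C) = 1.2969 bits

Ranking: B > A > C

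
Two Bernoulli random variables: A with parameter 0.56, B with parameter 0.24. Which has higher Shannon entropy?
A

For binary distributions, entropy is maximized at p=0.5 and decreases as p moves toward 0 or 1.

H(A) = H(0.56) = 0.9896 bits
H(B) = H(0.24) = 0.7950 bits

Distribution A (p=0.56) is closer to uniform (p=0.5), so it has higher entropy.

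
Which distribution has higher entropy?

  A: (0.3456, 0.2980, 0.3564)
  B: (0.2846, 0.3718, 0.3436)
A

Both distributions are close to uniform, making this a harder comparison.

H(A) = 1.5807 bits
H(B) = 1.5762 bits

The distribution closer to uniform has higher entropy.
Answer: A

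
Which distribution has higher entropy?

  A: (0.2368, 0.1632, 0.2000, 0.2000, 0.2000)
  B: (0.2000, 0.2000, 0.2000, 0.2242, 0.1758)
B

Both distributions are close to uniform, making this a harder comparison.

H(A) = 2.3121 bits
H(B) = 2.3177 bits

The distribution closer to uniform has higher entropy.
Answer: B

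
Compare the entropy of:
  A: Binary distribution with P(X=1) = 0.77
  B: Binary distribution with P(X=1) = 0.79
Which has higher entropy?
A

For binary distributions, entropy is maximized at p=0.5 and decreases as p moves toward 0 or 1.

H(A) = H(0.77) = 0.7780 bits
H(B) = H(0.79) = 0.7415 bits

Distribution A (p=0.77) is closer to uniform (p=0.5), so it has higher entropy.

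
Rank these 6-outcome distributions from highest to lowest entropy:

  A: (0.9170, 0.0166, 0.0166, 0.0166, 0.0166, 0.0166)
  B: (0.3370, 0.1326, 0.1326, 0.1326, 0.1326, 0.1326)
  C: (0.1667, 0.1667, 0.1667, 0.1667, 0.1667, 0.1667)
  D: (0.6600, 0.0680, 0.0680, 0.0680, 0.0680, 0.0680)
C > B > D > A

Key insight: Entropy is maximized by uniform distributions and minimized by concentrated distributions.

Entropies:
  H(A) = 0.6054 bits
  H(B) = 2.4614 bits
  H(C) = 2.5850 bits
  H(D) = 1.7143 bits

Ranking: C > B > D > A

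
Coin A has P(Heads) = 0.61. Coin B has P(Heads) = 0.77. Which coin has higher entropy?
A

For binary distributions, entropy is maximized at p=0.5 and decreases as p moves toward 0 or 1.

H(A) = H(0.61) = 0.9648 bits
H(B) = H(0.77) = 0.7780 bits

Distribution A (p=0.61) is closer to uniform (p=0.5), so it has higher entropy.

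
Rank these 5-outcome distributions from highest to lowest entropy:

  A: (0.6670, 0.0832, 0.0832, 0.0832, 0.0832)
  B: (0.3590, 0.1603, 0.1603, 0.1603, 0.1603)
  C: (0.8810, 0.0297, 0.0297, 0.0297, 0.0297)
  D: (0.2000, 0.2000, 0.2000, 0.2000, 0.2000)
D > B > A > C

Key insight: Entropy is maximized by uniform distributions and minimized by concentrated distributions.

Entropies:
  H(A) = 1.5840 bits
  H(B) = 2.2238 bits
  H(C) = 0.7645 bits
  H(D) = 2.3219 bits

Ranking: D > B > A > C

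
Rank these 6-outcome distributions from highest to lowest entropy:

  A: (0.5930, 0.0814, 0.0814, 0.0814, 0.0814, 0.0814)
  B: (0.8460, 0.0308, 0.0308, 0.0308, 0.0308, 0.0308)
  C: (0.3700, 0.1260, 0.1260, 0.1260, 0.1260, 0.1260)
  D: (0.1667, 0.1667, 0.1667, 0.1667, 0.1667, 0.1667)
D > C > A > B

Key insight: Entropy is maximized by uniform distributions and minimized by concentrated distributions.

Entropies:
  H(A) = 1.9199 bits
  H(B) = 0.9773 bits
  H(C) = 2.4135 bits
  H(D) = 2.5850 bits

Ranking: D > C > A > B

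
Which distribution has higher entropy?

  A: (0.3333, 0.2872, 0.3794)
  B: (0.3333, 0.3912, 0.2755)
A

Both distributions are close to uniform, making this a harder comparison.

H(A) = 1.5757 bits
H(B) = 1.5704 bits

The distribution closer to uniform has higher entropy.
Answer: A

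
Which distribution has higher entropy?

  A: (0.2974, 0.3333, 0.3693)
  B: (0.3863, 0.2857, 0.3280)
A

Both distributions are close to uniform, making this a harder comparison.

H(A) = 1.5794 bits
H(B) = 1.5740 bits

The distribution closer to uniform has higher entropy.
Answer: A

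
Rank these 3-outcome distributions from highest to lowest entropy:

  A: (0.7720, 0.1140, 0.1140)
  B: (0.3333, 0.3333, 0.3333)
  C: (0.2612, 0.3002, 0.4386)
B > C > A

Key insight: Entropy is maximized by uniform distributions and minimized by concentrated distributions.

- Uniform distributions have maximum entropy log₂(3) = 1.5850 bits
- The more "peaked" or concentrated a distribution, the lower its entropy

Entropies:
  H(A) = 1.0025 bits
  H(B) = 1.5850 bits
  H(C) = 1.5485 bits

Ranking: B > C > A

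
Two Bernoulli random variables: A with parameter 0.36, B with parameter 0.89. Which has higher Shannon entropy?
A

For binary distributions, entropy is maximized at p=0.5 and decreases as p moves toward 0 or 1.

H(A) = H(0.36) = 0.9427 bits
H(B) = H(0.89) = 0.4999 bits

Distribution A (p=0.36) is closer to uniform (p=0.5), so it has higher entropy.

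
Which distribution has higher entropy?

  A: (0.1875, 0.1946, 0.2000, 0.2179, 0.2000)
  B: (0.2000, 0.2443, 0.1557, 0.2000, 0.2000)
A

Both distributions are close to uniform, making this a harder comparison.

H(A) = 2.3201 bits
H(B) = 2.3076 bits

The distribution closer to uniform has higher entropy.
Answer: A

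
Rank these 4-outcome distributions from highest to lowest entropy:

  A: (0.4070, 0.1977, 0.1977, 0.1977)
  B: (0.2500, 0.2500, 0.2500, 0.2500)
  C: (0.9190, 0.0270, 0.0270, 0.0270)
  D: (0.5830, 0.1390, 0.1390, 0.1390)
B > A > D > C

Key insight: Entropy is maximized by uniform distributions and minimized by concentrated distributions.

Entropies:
  H(A) = 1.9148 bits
  H(B) = 2.0000 bits
  H(C) = 0.5341 bits
  H(D) = 1.6410 bits

Ranking: B > A > D > C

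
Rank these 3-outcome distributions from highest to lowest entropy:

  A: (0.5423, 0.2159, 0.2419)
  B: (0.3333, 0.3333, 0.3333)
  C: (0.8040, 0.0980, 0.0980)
B > A > C

Key insight: Entropy is maximized by uniform distributions and minimized by concentrated distributions.

- Uniform distributions have maximum entropy log₂(3) = 1.5850 bits
- The more "peaked" or concentrated a distribution, the lower its entropy

Entropies:
  H(A) = 1.4515 bits
  H(B) = 1.5850 bits
  H(C) = 0.9099 bits

Ranking: B > A > C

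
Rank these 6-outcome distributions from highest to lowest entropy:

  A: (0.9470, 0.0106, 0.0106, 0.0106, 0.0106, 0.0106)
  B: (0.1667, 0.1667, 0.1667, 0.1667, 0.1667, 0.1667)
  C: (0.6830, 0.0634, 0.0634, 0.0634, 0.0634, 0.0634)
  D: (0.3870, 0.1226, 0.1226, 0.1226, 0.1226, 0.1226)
B > D > C > A

Key insight: Entropy is maximized by uniform distributions and minimized by concentrated distributions.

Entropies:
  H(A) = 0.4221 bits
  H(B) = 2.5850 bits
  H(C) = 1.6371 bits
  H(D) = 2.3862 bits

Ranking: B > D > C > A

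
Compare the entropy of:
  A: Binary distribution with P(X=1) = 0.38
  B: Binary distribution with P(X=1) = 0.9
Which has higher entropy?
A

For binary distributions, entropy is maximized at p=0.5 and decreases as p moves toward 0 or 1.

H(A) = H(0.38) = 0.9580 bits
H(B) = H(0.9) = 0.4690 bits

Distribution A (p=0.38) is closer to uniform (p=0.5), so it has higher entropy.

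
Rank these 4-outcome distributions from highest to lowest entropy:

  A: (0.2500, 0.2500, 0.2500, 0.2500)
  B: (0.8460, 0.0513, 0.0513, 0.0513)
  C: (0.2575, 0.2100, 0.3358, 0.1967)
A > C > B

Key insight: Entropy is maximized by uniform distributions and minimized by concentrated distributions.

- Uniform distributions have maximum entropy log₂(4) = 2.0000 bits
- The more "peaked" or concentrated a distribution, the lower its entropy

Entropies:
  H(A) = 2.0000 bits
  H(B) = 0.8638 bits
  H(C) = 1.9670 bits

Ranking: A > C > B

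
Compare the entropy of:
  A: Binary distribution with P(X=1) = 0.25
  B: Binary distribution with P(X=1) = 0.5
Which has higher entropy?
B

For binary distributions, entropy is maximized at p=0.5 and decreases as p moves toward 0 or 1.

H(A) = H(0.25) = 0.8113 bits
H(B) = H(0.5) = 1.0000 bits

Distribution B (p=0.5) is closer to uniform (p=0.5), so it has higher entropy.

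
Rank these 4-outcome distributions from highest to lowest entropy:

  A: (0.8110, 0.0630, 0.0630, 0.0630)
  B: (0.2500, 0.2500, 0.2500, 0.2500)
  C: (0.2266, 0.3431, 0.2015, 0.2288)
B > C > A

Key insight: Entropy is maximized by uniform distributions and minimized by concentrated distributions.

- Uniform distributions have maximum entropy log₂(4) = 2.0000 bits
- The more "peaked" or concentrated a distribution, the lower its entropy

Entropies:
  H(A) = 0.9989 bits
  H(B) = 2.0000 bits
  H(C) = 1.9674 bits

Ranking: B > C > A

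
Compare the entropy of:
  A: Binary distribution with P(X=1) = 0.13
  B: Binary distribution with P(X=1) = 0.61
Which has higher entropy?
B

For binary distributions, entropy is maximized at p=0.5 and decreases as p moves toward 0 or 1.

H(A) = H(0.13) = 0.5574 bits
H(B) = H(0.61) = 0.9648 bits

Distribution B (p=0.61) is closer to uniform (p=0.5), so it has higher entropy.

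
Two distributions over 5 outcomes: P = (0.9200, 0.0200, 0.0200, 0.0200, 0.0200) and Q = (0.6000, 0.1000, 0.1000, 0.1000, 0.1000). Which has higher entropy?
Q

P is highly concentrated on one outcome (92%), making it nearly deterministic. Q spreads its mass more evenly (max 60%). The more spread-out distribution has higher entropy: H(P) ≈ 0.562 bits, H(Q) ≈ 1.771 bits.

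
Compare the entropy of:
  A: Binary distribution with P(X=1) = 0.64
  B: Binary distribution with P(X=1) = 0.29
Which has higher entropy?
A

For binary distributions, entropy is maximized at p=0.5 and decreases as p moves toward 0 or 1.

H(A) = H(0.64) = 0.9427 bits
H(B) = H(0.29) = 0.8687 bits

Distribution A (p=0.64) is closer to uniform (p=0.5), so it has higher entropy.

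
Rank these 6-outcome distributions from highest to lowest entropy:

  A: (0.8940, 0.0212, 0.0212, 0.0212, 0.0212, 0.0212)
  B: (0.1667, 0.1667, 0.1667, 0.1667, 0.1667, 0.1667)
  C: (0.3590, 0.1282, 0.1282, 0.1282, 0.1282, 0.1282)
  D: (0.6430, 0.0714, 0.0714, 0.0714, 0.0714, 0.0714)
B > C > D > A

Key insight: Entropy is maximized by uniform distributions and minimized by concentrated distributions.

Entropies:
  H(A) = 0.7339 bits
  H(B) = 2.5850 bits
  H(C) = 2.4302 bits
  H(D) = 1.7691 bits

Ranking: B > C > D > A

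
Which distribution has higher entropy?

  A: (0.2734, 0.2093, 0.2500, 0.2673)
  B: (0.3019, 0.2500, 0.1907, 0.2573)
A

Both distributions are close to uniform, making this a harder comparison.

H(A) = 1.9926 bits
H(B) = 1.9815 bits

The distribution closer to uniform has higher entropy.
Answer: A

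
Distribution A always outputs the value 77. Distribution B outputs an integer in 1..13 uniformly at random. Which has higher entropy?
B

A is deterministic, so H(A) = 0. B is uniform over 13 outcomes, so H(B) = log₂(13) = 3.700 bits. Any distribution with genuine randomness has higher entropy than a deterministic one.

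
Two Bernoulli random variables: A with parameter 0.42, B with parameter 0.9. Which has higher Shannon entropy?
A

For binary distributions, entropy is maximized at p=0.5 and decreases as p moves toward 0 or 1.

H(A) = H(0.42) = 0.9815 bits
H(B) = H(0.9) = 0.4690 bits

Distribution A (p=0.42) is closer to uniform (p=0.5), so it has higher entropy.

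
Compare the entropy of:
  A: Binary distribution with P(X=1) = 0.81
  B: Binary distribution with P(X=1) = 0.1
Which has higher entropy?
A

For binary distributions, entropy is maximized at p=0.5 and decreases as p moves toward 0 or 1.

H(A) = H(0.81) = 0.7015 bits
H(B) = H(0.1) = 0.4690 bits

Distribution A (p=0.81) is closer to uniform (p=0.5), so it has higher entropy.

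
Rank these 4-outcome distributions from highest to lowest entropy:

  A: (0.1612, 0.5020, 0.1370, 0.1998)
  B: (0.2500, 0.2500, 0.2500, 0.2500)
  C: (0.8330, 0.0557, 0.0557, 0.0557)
B > A > C

Key insight: Entropy is maximized by uniform distributions and minimized by concentrated distributions.

- Uniform distributions have maximum entropy log₂(4) = 2.0000 bits
- The more "peaked" or concentrated a distribution, the lower its entropy

Entropies:
  H(A) = 1.7806 bits
  H(B) = 2.0000 bits
  H(C) = 0.9155 bits

Ranking: B > A > C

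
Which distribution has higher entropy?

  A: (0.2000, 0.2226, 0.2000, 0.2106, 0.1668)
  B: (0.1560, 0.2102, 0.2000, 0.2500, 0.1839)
A

Both distributions are close to uniform, making this a harder comparison.

H(A) = 2.3155 bits
H(B) = 2.3047 bits

The distribution closer to uniform has higher entropy.
Answer: A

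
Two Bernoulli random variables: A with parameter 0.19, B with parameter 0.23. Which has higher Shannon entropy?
B

For binary distributions, entropy is maximized at p=0.5 and decreases as p moves toward 0 or 1.

H(A) = H(0.19) = 0.7015 bits
H(B) = H(0.23) = 0.7780 bits

Distribution B (p=0.23) is closer to uniform (p=0.5), so it has higher entropy.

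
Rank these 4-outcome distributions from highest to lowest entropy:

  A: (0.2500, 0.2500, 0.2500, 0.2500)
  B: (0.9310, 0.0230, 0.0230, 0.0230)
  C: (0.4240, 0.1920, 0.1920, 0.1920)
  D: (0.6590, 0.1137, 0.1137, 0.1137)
A > C > D > B

Key insight: Entropy is maximized by uniform distributions and minimized by concentrated distributions.

Entropies:
  H(A) = 2.0000 bits
  H(B) = 0.4715 bits
  H(C) = 1.8962 bits
  H(D) = 1.4662 bits

Ranking: A > C > D > B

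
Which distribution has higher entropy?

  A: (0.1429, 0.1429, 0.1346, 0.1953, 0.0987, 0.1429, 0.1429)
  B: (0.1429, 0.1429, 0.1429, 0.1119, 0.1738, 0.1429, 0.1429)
B

Both distributions are close to uniform, making this a harder comparison.

H(A) = 2.7835 bits
H(B) = 2.7976 bits

The distribution closer to uniform has higher entropy.
Answer: B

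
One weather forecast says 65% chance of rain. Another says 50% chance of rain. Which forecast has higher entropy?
50% forecast

Treat each forecast as a Bernoulli distribution. Binary entropy is maximized at p=0.5 and falls off symmetrically toward 0 or 1. The 50% forecast is closer to 50%, so it is more uncertain. H(65%) ≈ 0.934 bits, H(50%) ≈ 1.000 bits.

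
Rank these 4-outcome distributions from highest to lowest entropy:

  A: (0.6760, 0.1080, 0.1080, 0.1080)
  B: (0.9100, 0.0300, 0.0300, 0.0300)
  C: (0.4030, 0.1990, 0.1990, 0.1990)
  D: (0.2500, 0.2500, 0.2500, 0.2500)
D > C > A > B

Key insight: Entropy is maximized by uniform distributions and minimized by concentrated distributions.

Entropies:
  H(A) = 1.4222 bits
  H(B) = 0.5791 bits
  H(C) = 1.9189 bits
  H(D) = 2.0000 bits

Ranking: D > C > A > B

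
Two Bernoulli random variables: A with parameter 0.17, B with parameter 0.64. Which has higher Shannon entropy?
B

For binary distributions, entropy is maximized at p=0.5 and decreases as p moves toward 0 or 1.

H(A) = H(0.17) = 0.6577 bits
H(B) = H(0.64) = 0.9427 bits

Distribution B (p=0.64) is closer to uniform (p=0.5), so it has higher entropy.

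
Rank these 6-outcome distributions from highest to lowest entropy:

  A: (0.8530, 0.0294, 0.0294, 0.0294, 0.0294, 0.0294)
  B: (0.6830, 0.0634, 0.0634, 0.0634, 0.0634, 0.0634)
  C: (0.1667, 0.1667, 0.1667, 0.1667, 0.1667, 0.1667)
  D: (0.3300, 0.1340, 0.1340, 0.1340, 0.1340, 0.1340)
C > D > B > A

Key insight: Entropy is maximized by uniform distributions and minimized by concentrated distributions.

Entropies:
  H(A) = 0.9436 bits
  H(B) = 1.6371 bits
  H(C) = 2.5850 bits
  H(D) = 2.4706 bits

Ranking: C > D > B > A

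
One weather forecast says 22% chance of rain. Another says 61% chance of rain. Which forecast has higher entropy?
61% forecast

Treat each forecast as a Bernoulli distribution. Binary entropy is maximized at p=0.5 and falls off symmetrically toward 0 or 1. The 61% forecast is closer to 50%, so it is more uncertain. H(22%) ≈ 0.760 bits, H(61%) ≈ 0.965 bits.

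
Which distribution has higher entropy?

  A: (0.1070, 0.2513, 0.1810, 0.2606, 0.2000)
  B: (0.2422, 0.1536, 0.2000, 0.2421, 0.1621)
B

Both distributions are close to uniform, making this a harder comparison.

H(A) = 2.2621 bits
H(B) = 2.2959 bits

The distribution closer to uniform has higher entropy.
Answer: B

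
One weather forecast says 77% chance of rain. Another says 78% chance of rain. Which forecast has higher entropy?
77% forecast

Treat each forecast as a Bernoulli distribution. Binary entropy is maximized at p=0.5 and falls off symmetrically toward 0 or 1. The 77% forecast is closer to 50%, so it is more uncertain. H(77%) ≈ 0.778 bits, H(78%) ≈ 0.760 bits.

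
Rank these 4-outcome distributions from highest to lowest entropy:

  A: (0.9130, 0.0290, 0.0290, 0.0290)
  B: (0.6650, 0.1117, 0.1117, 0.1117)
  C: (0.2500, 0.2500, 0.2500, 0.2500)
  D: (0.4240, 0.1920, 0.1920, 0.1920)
C > D > B > A

Key insight: Entropy is maximized by uniform distributions and minimized by concentrated distributions.

Entropies:
  H(A) = 0.5643 bits
  H(B) = 1.4509 bits
  H(C) = 2.0000 bits
  H(D) = 1.8962 bits

Ranking: C > D > B > A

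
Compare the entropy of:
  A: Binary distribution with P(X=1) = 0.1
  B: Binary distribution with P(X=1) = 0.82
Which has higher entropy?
B

For binary distributions, entropy is maximized at p=0.5 and decreases as p moves toward 0 or 1.

H(A) = H(0.1) = 0.4690 bits
H(B) = H(0.82) = 0.6801 bits

Distribution B (p=0.82) is closer to uniform (p=0.5), so it has higher entropy.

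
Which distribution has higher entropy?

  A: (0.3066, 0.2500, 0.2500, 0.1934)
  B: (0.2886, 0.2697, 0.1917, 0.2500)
B

Both distributions are close to uniform, making this a harder comparison.

H(A) = 1.9813 bits
H(B) = 1.9841 bits

The distribution closer to uniform has higher entropy.
Answer: B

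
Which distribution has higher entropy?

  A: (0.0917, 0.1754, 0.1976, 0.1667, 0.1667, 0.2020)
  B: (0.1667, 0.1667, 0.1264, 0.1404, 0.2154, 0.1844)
B

Both distributions are close to uniform, making this a harder comparison.

H(A) = 2.5465 bits
H(B) = 2.5634 bits

The distribution closer to uniform has higher entropy.
Answer: B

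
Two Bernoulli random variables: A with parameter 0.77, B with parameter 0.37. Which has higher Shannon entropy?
B

For binary distributions, entropy is maximized at p=0.5 and decreases as p moves toward 0 or 1.

H(A) = H(0.77) = 0.7780 bits
H(B) = H(0.37) = 0.9507 bits

Distribution B (p=0.37) is closer to uniform (p=0.5), so it has higher entropy.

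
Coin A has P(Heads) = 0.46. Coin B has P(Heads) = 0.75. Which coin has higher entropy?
A

For binary distributions, entropy is maximized at p=0.5 and decreases as p moves toward 0 or 1.

H(A) = H(0.46) = 0.9954 bits
H(B) = H(0.75) = 0.8113 bits

Distribution A (p=0.46) is closer to uniform (p=0.5), so it has higher entropy.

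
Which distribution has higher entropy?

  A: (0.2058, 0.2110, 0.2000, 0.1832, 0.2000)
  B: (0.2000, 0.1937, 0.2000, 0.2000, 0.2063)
B

Both distributions are close to uniform, making this a harder comparison.

H(A) = 2.3203 bits
H(B) = 2.3216 bits

The distribution closer to uniform has higher entropy.
Answer: B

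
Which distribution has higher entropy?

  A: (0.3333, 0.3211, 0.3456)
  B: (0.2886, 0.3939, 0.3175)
A

Both distributions are close to uniform, making this a harder comparison.

H(A) = 1.5843 bits
H(B) = 1.5724 bits

The distribution closer to uniform has higher entropy.
Answer: A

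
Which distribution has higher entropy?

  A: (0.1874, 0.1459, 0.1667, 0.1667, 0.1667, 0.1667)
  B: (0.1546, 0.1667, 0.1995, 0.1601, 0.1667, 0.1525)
A

Both distributions are close to uniform, making this a harder comparison.

H(A) = 2.5812 bits
H(B) = 2.5788 bits

The distribution closer to uniform has higher entropy.
Answer: A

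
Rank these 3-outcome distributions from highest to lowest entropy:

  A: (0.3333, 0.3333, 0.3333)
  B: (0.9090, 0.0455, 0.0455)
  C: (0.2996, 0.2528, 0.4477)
A > C > B

Key insight: Entropy is maximized by uniform distributions and minimized by concentrated distributions.

- Uniform distributions have maximum entropy log₂(3) = 1.5850 bits
- The more "peaked" or concentrated a distribution, the lower its entropy

Entropies:
  H(A) = 1.5850 bits
  H(B) = 0.5308 bits
  H(C) = 1.5416 bits

Ranking: A > C > B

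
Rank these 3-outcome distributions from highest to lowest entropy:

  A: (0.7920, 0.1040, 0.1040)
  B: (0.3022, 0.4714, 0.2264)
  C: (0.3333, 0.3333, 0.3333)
C > B > A

Key insight: Entropy is maximized by uniform distributions and minimized by concentrated distributions.

- Uniform distributions have maximum entropy log₂(3) = 1.5850 bits
- The more "peaked" or concentrated a distribution, the lower its entropy

Entropies:
  H(A) = 0.9456 bits
  H(B) = 1.5184 bits
  H(C) = 1.5850 bits

Ranking: C > B > A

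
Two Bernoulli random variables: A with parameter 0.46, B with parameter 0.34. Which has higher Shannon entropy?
A

For binary distributions, entropy is maximized at p=0.5 and decreases as p moves toward 0 or 1.

H(A) = H(0.46) = 0.9954 bits
H(B) = H(0.34) = 0.9248 bits

Distribution A (p=0.46) is closer to uniform (p=0.5), so it has higher entropy.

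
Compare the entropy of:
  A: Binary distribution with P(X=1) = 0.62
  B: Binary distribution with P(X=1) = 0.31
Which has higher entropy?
A

For binary distributions, entropy is maximized at p=0.5 and decreases as p moves toward 0 or 1.

H(A) = H(0.62) = 0.9580 bits
H(B) = H(0.31) = 0.8932 bits

Distribution A (p=0.62) is closer to uniform (p=0.5), so it has higher entropy.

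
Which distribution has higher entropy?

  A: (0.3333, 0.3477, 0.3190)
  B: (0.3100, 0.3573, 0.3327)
A

Both distributions are close to uniform, making this a harder comparison.

H(A) = 1.5841 bits
H(B) = 1.5825 bits

The distribution closer to uniform has higher entropy.
Answer: A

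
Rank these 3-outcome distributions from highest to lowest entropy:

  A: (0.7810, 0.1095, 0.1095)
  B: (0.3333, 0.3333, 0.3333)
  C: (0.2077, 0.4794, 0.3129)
B > C > A

Key insight: Entropy is maximized by uniform distributions and minimized by concentrated distributions.

- Uniform distributions have maximum entropy log₂(3) = 1.5850 bits
- The more "peaked" or concentrated a distribution, the lower its entropy

Entropies:
  H(A) = 0.9773 bits
  H(B) = 1.5850 bits
  H(C) = 1.5040 bits

Ranking: B > C > A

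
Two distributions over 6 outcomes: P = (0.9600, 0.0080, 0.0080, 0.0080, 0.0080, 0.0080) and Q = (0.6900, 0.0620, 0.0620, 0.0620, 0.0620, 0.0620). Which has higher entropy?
Q

P is highly concentrated on one outcome (96%), making it nearly deterministic. Q spreads its mass more evenly (max 69%). The more spread-out distribution has higher entropy: H(P) ≈ 0.335 bits, H(Q) ≈ 1.613 bits.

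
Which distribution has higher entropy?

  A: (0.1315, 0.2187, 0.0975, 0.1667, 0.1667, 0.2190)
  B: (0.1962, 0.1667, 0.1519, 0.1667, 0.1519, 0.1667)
B

Both distributions are close to uniform, making this a harder comparison.

H(A) = 2.5334 bits
H(B) = 2.5795 bits

The distribution closer to uniform has higher entropy.
Answer: B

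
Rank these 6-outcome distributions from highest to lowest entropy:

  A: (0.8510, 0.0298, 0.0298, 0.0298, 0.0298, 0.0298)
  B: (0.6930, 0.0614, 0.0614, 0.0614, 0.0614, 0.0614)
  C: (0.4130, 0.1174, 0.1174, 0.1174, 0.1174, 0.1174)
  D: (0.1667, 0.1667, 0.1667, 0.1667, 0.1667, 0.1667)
D > C > B > A

Key insight: Entropy is maximized by uniform distributions and minimized by concentrated distributions.

Entropies:
  H(A) = 0.9533 bits
  H(B) = 1.6025 bits
  H(C) = 2.3410 bits
  H(D) = 2.5850 bits

Ranking: D > C > B > A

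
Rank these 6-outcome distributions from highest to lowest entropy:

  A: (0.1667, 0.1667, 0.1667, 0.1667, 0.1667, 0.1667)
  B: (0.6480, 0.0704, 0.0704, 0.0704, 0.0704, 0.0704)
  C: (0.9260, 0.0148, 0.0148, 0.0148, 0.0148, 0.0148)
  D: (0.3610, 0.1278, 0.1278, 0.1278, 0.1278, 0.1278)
A > D > B > C

Key insight: Entropy is maximized by uniform distributions and minimized by concentrated distributions.

Entropies:
  H(A) = 2.5850 bits
  H(B) = 1.7532 bits
  H(C) = 0.5525 bits
  H(D) = 2.4272 bits

Ranking: A > D > B > C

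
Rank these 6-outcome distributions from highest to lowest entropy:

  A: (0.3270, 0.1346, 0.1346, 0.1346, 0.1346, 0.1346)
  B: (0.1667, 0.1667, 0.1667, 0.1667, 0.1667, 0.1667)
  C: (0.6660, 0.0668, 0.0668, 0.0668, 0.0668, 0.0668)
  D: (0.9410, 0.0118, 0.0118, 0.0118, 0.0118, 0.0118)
B > A > C > D

Key insight: Entropy is maximized by uniform distributions and minimized by concentrated distributions.

Entropies:
  H(A) = 2.4745 bits
  H(B) = 2.5850 bits
  H(C) = 1.6945 bits
  H(D) = 0.4605 bits

Ranking: B > A > C > D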